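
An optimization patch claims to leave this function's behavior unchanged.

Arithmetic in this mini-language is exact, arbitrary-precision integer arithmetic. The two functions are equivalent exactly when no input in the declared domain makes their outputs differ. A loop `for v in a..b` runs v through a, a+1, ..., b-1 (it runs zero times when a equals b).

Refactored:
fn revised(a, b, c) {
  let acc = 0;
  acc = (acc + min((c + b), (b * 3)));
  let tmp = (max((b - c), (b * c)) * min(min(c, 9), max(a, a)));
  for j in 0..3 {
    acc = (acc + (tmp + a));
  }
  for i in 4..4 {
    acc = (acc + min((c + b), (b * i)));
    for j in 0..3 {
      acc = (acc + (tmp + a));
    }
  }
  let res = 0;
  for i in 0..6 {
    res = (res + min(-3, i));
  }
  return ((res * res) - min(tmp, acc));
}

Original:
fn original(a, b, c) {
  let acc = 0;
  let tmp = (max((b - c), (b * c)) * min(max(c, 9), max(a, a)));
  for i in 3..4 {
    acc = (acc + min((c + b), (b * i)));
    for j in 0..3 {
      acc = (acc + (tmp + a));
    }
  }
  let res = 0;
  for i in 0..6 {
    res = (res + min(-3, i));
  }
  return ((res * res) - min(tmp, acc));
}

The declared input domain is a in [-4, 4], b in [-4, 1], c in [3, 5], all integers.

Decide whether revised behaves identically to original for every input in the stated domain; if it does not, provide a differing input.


The rewrite breaks on a=4, b=-4, c=3, where the results are 408 and 387.
original: acc becomes 0; next tmp becomes -28; next at i=3:; next acc becomes -12; next at j=0:; next acc becomes -36; next at j=1:; next acc becomes -60; next at j=2:; next acc becomes -84; next res becomes 0; next at i=0:; next res becomes -3; next at i=1:; next res becomes -6; next at i=2:; next res becomes -9; next at i=3:; next res becomes -12; next at i=4:; next res becomes -15; next at i=5:; next res becomes -18; next final value 408
revised: acc becomes 0; next acc becomes -12; next tmp becomes -21; next at j=0:; next acc becomes -29; next at j=1:; next acc becomes -46; next at j=2:; next acc becomes -63; next i never enters its loop body; next res becomes 0; next at i=0:; next res becomes -3; next at i=1:; next res becomes -6; next at i=2:; next res becomes -9; next at i=3:; next res becomes -12; next at i=4:; next res becomes -15; next at i=5:; next res becomes -18; next final value 387
verdict: not equivalent; witness: a=4, b=-4, c=3


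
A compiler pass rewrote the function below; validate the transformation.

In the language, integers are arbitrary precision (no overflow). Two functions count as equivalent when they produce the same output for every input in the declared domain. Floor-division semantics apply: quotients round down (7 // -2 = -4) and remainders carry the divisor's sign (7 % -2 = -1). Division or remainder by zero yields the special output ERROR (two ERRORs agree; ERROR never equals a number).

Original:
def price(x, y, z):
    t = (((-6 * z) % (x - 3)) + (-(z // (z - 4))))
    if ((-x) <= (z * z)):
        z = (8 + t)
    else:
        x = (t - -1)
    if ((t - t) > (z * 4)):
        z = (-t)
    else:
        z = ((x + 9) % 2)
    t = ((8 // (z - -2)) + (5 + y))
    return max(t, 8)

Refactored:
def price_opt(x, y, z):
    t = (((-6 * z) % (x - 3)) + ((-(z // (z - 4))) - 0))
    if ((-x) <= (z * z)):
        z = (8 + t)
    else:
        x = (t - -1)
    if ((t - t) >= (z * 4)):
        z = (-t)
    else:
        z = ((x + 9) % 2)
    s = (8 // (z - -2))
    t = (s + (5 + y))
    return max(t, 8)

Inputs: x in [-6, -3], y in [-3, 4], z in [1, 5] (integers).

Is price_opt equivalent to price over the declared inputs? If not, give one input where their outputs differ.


Take x=-6, y=2, z=5.
price: t := -8 | ((-x) <= (z * z)): true | z := 0 | ((t - t) > (z * 4)): false | z := 1 | t := 9 | result 9
price_opt: t := -8 | ((-x) <= (z * z)): true | z := 0 | ((t - t) >= (z * 4)): true | z := 8 | s := 0 | t := 7 | result 8
9 vs 8 — the two versions disagree here.
verdict: not equivalent; witness: x=-6, y=2, z=5


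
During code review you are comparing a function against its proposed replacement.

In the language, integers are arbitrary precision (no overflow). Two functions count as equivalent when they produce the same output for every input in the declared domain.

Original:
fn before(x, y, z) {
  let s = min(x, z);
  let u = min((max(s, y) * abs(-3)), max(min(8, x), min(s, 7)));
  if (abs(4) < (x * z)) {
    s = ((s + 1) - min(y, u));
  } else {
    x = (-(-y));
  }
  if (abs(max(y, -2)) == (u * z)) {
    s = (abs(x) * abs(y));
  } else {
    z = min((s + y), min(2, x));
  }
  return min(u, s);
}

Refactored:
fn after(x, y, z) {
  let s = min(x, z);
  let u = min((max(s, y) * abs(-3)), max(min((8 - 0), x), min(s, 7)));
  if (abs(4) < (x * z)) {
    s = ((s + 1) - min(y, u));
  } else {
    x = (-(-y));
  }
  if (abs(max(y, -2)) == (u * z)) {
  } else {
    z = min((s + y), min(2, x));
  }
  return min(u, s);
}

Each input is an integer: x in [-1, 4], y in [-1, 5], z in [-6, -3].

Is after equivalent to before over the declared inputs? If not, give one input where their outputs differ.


Input x=-1, y=3, z=-3: -1 from before versus -3 from after.
verdict: not equivalent; witness: x=-1, y=3, z=-3


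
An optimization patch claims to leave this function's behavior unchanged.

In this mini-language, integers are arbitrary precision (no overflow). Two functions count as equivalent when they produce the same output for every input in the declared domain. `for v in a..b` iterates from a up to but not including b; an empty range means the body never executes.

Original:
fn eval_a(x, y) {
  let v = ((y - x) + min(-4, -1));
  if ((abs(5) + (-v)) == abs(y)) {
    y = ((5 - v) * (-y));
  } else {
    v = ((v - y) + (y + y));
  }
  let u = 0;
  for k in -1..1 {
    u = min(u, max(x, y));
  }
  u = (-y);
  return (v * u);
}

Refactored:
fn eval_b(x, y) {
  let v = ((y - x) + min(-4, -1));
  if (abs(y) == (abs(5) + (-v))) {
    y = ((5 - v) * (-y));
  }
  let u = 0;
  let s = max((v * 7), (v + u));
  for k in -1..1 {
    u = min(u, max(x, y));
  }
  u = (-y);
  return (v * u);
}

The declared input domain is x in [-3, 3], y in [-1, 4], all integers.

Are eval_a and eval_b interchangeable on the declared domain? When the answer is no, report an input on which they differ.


On input x=-3, y=-1, eval_a returns -3 while eval_b returns -2.
verdict: not equivalent; witness: x=-3, y=-1


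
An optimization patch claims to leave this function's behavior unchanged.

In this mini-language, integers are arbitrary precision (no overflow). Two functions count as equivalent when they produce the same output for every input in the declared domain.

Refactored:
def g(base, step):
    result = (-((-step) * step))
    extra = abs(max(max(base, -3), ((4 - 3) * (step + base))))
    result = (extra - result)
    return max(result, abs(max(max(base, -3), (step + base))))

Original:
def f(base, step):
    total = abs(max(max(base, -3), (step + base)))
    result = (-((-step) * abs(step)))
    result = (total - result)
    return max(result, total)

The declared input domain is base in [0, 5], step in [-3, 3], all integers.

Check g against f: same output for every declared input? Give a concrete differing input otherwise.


On input base=0, step=-3, f returns 9 while g returns 0.
verdict: not equivalent; witness: base=0, step=-3


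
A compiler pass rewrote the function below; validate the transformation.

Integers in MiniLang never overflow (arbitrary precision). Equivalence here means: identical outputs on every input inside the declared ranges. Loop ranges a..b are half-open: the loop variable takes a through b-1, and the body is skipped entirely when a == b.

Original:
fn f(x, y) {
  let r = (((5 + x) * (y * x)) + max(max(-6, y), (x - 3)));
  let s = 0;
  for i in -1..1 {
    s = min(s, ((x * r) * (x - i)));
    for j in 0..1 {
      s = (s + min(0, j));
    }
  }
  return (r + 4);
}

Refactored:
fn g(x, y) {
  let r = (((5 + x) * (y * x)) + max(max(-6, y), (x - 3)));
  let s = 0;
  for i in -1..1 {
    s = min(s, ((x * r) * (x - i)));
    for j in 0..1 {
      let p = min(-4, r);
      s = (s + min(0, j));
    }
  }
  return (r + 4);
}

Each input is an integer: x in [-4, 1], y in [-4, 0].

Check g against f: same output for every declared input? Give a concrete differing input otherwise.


Behavior is preserved: although local variable names differ; statement counts differ; min/max/abs usage differs; constant usage differs, the outputs never diverge.
One worked example (x=0, y=-2) — f: r=-2, then s=0, then (i=-1), then s=0, then (j=0), then s=0, then (i=0), then s=0, then (j=0), then s=0, then returns 2; g: r=-2, then s=0, then (i=-1), then s=0, then (j=0), then p=-4, then s=0, then (i=0), then s=0, then (j=0), then p=-4, then s=0, then returns 2; agreement on 2.
Sweeping the whole domain (30 inputs) finds no disagreement.
verdict: equivalent


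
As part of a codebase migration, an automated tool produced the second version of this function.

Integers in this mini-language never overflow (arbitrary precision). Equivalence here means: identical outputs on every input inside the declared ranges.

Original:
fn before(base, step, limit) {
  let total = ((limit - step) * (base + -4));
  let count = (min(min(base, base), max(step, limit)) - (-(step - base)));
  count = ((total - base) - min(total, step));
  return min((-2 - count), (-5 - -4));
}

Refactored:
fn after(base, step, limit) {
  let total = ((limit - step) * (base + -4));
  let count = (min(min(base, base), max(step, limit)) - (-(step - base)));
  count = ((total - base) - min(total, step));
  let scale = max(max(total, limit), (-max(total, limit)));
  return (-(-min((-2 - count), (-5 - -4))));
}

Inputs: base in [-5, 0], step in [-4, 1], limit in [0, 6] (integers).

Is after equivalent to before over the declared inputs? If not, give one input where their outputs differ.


Reading the diff, among the changes: local variable names differ; min/max/abs usage differs; statement counts differ.
Tracing base=-2, step=-2, limit=5: before: total=-42, then count=-2, then count=2, then returns -4 | after: total=-42, then count=-2, then count=2, then scale=5, then returns -4 — matching result -4.
Checked all 252 inputs in the declared domain: the outputs agree on every one.
verdict: equivalent


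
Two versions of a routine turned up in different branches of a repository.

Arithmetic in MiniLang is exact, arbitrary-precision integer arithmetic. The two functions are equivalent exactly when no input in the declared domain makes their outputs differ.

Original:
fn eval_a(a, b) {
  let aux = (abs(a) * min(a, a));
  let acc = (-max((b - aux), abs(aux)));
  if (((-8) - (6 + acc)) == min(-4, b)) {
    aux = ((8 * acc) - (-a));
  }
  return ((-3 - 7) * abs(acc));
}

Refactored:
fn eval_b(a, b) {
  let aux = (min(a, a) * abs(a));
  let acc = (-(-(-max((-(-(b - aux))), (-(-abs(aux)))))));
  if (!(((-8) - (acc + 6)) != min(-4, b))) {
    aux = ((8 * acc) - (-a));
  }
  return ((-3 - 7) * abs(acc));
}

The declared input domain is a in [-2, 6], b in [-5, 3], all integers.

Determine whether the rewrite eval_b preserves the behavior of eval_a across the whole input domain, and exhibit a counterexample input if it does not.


The two versions differ — the changes include boolean connective usage differs; also comparison usage differs.
One worked example (a=4, b=-3) — eval_a: aux becomes 16; next acc becomes -16; next (((-8) - (6 + acc)) == min(-4, b)) evaluates to false; next final value -160; eval_b: aux becomes 16; next acc becomes -16; next (!(((-8) - (acc + 6)) != min(-4, b))) evaluates to false; next final value -160; agreement on -160.
Across all 81 domain points the two functions coincide.
verdict: equivalent


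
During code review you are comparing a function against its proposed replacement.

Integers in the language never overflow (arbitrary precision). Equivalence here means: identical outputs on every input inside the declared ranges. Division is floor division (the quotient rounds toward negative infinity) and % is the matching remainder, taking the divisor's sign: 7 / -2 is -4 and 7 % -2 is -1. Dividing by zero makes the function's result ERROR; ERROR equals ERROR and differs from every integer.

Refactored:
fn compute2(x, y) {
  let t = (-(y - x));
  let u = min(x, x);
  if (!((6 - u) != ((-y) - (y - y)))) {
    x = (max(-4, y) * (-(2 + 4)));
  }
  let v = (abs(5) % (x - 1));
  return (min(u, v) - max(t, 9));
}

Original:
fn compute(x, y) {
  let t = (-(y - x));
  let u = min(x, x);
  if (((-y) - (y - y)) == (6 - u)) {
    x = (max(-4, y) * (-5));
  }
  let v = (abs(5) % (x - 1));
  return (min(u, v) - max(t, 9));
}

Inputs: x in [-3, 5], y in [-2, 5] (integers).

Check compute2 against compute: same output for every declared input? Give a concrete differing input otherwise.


Consider the input x=5, y=-1.
compute: t := 6 | u := 5 | (((-y) - (y - y)) == (6 - u)): true | x := 5 | v := 1 | result -8
compute2: t := 6 | u := 5 | (!((6 - u) != ((-y) - (y - y)))): true | x := 6 | v := 0 | result -9
-8 against -9: the behavior changed.
verdict: not equivalent; witness: x=5, y=-1


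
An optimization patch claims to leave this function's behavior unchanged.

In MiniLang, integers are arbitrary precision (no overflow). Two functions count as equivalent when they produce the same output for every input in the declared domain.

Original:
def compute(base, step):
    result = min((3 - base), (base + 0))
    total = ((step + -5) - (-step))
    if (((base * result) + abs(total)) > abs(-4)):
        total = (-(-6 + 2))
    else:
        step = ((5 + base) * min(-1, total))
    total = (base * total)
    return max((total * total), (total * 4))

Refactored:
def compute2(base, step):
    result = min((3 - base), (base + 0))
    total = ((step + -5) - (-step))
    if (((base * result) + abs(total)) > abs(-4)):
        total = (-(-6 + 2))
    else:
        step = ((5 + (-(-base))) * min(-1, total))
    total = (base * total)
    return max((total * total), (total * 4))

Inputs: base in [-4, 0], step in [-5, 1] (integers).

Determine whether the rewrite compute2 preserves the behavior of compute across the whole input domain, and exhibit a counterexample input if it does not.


Changes here: same computation, different form; the full 35-point sweep finds no disagreement.
verdict: equivalent


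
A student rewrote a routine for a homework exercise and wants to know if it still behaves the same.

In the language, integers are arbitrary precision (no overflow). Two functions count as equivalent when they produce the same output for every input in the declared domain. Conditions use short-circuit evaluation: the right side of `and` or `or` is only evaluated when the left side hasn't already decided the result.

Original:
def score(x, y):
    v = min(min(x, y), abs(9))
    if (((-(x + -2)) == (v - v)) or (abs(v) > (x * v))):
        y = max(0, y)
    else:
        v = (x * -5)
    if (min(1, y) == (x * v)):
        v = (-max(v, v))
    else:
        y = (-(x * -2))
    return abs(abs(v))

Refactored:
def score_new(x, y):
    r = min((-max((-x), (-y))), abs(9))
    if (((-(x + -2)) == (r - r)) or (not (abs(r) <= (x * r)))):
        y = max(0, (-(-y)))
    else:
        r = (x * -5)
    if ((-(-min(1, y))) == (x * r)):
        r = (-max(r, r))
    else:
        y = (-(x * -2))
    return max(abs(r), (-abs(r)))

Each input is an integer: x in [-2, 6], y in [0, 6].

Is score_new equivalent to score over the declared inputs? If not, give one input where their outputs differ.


This is a faithful refactor — min/max/abs usage differs, plus comparison usage differs, plus boolean connective usage differs, plus local variable names differ, but the computed results match everywhere.
One worked example (x=4, y=4) — score: v := 4 | (((-(x + -2)) == (v - v)) or (abs(v) > (x * v))): false | v := -20 | (min(1, y) == (x * v)): false | y := 8 | result 20; score_new: r := 4 | (((-(x + -2)) == (r - r)) or (not (abs(r) <= (x * r)))): false | r := -20 | ((-(-min(1, y))) == (x * r)): false | y := 8 | result 20; agreement on 20.
Every one of the 63 inputs gives matching results.
verdict: equivalent


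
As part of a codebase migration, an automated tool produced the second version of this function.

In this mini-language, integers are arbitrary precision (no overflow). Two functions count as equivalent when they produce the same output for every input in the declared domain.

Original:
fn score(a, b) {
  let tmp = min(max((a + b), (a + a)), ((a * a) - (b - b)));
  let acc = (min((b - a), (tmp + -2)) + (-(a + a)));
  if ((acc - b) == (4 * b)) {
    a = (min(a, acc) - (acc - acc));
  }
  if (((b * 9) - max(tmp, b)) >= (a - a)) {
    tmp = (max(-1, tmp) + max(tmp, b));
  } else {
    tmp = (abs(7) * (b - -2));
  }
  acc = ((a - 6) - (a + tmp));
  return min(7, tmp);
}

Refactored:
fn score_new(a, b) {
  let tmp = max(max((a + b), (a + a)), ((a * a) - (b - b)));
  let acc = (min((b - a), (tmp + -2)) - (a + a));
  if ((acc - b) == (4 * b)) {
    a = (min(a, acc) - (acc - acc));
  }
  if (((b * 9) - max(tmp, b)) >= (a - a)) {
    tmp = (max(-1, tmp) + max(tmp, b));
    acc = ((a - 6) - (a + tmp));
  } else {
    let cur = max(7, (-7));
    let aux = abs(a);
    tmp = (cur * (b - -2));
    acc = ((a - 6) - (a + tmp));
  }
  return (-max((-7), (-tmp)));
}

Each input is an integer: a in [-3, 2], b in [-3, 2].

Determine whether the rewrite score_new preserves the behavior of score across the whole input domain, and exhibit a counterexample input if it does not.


There is a counterexample at a=-3, b=0: -1 on one side, 7 on the other.
score: tmp := -3 | acc := 1 | ((acc - b) == (4 * b)): false | (((b * 9) - max(tmp, b)) >= (a - a)): true | tmp := -1 | acc := -5 | result -1
score_new: tmp := 9 | acc := 9 | ((acc - b) == (4 * b)): false | (((b * 9) - max(tmp, b)) >= (a - a)): false | cur := 7 | aux := 3 | tmp := 14 | acc := -20 | result 7
verdict: not equivalent; witness: a=-3, b=0


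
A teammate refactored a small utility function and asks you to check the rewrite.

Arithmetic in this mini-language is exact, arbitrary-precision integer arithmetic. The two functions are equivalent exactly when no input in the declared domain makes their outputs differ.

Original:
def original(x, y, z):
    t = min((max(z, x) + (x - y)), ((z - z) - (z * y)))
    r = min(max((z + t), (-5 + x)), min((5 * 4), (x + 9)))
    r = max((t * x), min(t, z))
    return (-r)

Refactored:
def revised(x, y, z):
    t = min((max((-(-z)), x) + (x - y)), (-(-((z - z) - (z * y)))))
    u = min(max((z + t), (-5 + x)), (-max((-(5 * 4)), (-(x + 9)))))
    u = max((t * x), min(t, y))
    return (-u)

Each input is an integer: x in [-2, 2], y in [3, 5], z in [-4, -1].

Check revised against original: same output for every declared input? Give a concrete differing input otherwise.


Not equivalent: x=2, y=5, z=-4 separates them (2 vs 1).
original: t=-1, then r=-3, then r=-2, then returns 2
revised: t=-1, then u=-3, then u=-1, then returns 1
verdict: not equivalent; witness: x=2, y=5, z=-4


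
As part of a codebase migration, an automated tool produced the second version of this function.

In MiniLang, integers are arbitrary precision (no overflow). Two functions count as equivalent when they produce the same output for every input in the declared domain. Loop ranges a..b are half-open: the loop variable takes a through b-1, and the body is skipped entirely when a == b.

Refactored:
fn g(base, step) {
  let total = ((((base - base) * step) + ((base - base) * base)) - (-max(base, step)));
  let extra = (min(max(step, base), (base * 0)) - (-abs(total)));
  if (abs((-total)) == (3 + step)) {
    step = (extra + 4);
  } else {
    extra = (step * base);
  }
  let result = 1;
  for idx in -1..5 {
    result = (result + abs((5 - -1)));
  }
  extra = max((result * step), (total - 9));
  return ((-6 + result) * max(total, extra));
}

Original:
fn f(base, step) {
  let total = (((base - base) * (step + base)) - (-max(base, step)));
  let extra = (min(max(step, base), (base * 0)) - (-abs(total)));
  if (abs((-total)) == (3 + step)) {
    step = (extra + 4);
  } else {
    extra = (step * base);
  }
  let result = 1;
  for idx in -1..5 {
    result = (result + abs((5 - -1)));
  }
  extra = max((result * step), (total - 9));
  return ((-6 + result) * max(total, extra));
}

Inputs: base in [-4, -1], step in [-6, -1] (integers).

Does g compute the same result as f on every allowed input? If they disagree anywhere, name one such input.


This is a faithful refactor — arithmetic usage differs, but the computed results match everywhere.
Spot check at base=-2, step=-3 — f: total := -2 | extra := 0 | (abs((-total)) == (3 + step)): false | extra := 6 | result := 1 | iter idx=-1: | result := 7 | iter idx=0: | result := 13 | iter idx=1: | result := 19 | iter idx=2: | result := 25 | iter idx=3: | result := 31 | iter idx=4: | result := 37 | extra := -11 | result -62. g: total := -2 | extra := 0 | (abs((-total)) == (3 + step)): false | extra := 6 | result := 1 | iter idx=-1: | result := 7 | iter idx=0: | result := 13 | iter idx=1: | result := 19 | iter idx=2: | result := 25 | iter idx=3: | result := 31 | iter idx=4: | result := 37 | extra := -11 | result -62. Both give -62.
Across all 24 domain points the two functions coincide.
verdict: equivalent


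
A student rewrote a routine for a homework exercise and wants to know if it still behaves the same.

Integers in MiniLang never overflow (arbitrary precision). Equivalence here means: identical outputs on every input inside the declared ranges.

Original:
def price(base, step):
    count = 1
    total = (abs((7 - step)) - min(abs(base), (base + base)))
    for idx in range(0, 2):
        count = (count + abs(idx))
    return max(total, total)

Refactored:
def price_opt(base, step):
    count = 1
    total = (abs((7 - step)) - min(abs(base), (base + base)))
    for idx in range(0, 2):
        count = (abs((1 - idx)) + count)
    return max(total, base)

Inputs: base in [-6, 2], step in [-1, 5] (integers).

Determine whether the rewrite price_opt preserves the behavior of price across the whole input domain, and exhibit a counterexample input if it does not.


There is a counterexample at base=2, step=4: 1 on one side, 2 on the other.
price: count := 1 | total := 1 | iter idx=0: | count := 1 | iter idx=1: | count := 2 | result 1
price_opt: count := 1 | total := 1 | iter idx=0: | count := 2 | iter idx=1: | count := 2 | result 2
verdict: not equivalent; witness: base=2, step=4


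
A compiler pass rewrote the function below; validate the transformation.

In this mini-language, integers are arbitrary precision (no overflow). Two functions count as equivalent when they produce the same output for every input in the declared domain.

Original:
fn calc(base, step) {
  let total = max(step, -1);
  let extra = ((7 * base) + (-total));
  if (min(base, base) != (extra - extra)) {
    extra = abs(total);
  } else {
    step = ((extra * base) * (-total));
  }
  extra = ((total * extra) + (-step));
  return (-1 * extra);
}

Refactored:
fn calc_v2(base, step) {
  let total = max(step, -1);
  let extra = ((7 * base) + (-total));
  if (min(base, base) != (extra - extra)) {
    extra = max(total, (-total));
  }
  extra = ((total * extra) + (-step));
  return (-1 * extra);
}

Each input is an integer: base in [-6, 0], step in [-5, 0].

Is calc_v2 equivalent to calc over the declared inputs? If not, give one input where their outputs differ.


Consider the input base=0, step=-5.
calc: total = -1; extra = 1; (min(base, base) != (extra - extra)) -> false; step = 0; extra = -1; return 1
calc_v2: total = -1; extra = 1; (min(base, base) != (extra - extra)) -> false; extra = 4; return -4
1 != -4, so the rewrite changes behavior.
verdict: not equivalent; witness: base=0, step=-5


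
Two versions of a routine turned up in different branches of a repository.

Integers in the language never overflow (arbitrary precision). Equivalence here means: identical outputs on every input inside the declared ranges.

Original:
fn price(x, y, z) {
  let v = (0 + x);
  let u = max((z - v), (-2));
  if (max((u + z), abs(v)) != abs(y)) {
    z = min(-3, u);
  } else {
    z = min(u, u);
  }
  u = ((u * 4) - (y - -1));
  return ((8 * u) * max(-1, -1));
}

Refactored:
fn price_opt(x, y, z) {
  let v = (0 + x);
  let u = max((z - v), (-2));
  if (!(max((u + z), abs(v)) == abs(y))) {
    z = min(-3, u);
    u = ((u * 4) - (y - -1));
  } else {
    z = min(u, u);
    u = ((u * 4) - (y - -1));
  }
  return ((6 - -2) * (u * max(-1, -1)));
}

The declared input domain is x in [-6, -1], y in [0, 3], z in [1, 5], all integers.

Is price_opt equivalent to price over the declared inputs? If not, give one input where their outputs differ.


The two versions differ — the changes include constant usage differs; also arithmetic usage differs; also boolean connective usage differs; also comparison usage differs; also statement counts differ.
As a probe, take x=-2, y=0, z=4: price runs v := -2 | u := 6 | (max((u + z), abs(v)) != abs(y)): true | z := -3 | u := 23 | result -184; price_opt runs v := -2 | u := 6 | (!(max((u + z), abs(v)) == abs(y))): true | z := -3 | u := 23 | result -184; both end at -184.
An exhaustive pass over the 120 declared inputs shows identical outputs.
verdict: equivalent


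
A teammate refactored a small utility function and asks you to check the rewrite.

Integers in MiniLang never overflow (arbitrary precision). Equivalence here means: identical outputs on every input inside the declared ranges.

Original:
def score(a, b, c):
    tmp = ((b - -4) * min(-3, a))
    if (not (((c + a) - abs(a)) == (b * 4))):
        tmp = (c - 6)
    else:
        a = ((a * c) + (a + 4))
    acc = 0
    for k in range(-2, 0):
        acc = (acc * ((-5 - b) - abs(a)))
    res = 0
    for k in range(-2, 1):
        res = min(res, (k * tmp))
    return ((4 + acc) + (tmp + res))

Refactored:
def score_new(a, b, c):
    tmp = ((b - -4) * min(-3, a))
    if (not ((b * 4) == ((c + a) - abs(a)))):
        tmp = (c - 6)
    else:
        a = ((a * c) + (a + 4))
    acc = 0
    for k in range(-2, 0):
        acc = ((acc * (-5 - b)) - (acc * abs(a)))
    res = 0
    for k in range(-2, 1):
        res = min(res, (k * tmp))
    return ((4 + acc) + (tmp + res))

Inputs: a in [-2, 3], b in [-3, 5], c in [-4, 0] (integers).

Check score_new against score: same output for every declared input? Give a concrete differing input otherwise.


Equivalent — the differences include arithmetic usage differs, yet no declared input distinguishes the two.
Tracing a=2, b=4, c=-2: score: tmp = -24; (not (((c + a) - abs(a)) == (b * 4))) -> true; tmp = -8; acc = 0; [k=-2]; acc = 0; [k=-1]; acc = 0; res = 0; [k=-2]; res = 0; [k=-1]; res = 0; [k=0]; res = 0; return -4 | score_new: tmp = -24; (not ((b * 4) == ((c + a) - abs(a)))) -> true; tmp = -8; acc = 0; [k=-2]; acc = 0; [k=-1]; acc = 0; res = 0; [k=-2]; res = 0; [k=-1]; res = 0; [k=0]; res = 0; return -4 — matching result -4.
Every one of the 270 inputs gives matching results.
verdict: equivalent


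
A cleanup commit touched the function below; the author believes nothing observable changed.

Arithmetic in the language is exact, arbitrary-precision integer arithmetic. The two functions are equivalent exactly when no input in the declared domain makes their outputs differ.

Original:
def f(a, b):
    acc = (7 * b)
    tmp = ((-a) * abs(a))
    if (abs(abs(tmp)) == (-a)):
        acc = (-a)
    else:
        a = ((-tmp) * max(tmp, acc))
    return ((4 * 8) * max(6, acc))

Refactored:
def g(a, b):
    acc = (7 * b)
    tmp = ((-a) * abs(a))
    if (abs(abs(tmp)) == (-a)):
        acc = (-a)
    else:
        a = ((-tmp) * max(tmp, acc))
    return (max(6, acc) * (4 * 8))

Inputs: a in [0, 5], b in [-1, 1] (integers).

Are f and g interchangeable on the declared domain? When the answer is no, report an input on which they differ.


The two are interchangeable: same computation, different form, and every declared input agrees.
One worked example (a=2, b=0) — f: acc=0, then tmp=-4, then (abs(abs(tmp)) == (-a)) is false, then a=0, then returns 192; g: acc=0, then tmp=-4, then (abs(abs(tmp)) == (-a)) is false, then a=0, then returns 192; agreement on 192.
Across all 18 domain points the two functions coincide.
verdict: equivalent


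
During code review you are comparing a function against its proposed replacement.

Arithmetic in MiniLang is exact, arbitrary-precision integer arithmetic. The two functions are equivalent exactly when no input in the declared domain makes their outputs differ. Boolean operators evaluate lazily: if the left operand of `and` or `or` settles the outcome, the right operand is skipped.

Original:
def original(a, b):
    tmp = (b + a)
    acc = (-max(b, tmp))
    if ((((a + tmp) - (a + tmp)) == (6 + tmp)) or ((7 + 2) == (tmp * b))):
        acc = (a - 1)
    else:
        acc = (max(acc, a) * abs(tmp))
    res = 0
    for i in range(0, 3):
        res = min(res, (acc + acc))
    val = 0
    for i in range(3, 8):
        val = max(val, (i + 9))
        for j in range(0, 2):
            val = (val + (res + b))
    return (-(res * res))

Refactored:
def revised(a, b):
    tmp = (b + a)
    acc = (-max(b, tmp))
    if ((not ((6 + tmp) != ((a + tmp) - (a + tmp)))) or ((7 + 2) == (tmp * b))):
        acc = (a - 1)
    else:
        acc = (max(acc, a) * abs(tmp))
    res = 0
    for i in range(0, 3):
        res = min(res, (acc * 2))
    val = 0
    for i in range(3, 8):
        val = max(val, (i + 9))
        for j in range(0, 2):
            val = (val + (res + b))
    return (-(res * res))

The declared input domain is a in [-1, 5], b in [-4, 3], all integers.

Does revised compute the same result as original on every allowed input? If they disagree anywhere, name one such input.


Behavior is preserved: although comparison usage differs; and boolean connective usage differs; and constant usage differs; and arithmetic usage differs, the outputs never diverge.
Spot check at a=1, b=-1 — original: tmp := 0 | acc := 0 | ((((a + tmp) - (a + tmp)) == (6 + tmp)) or ((7 + 2) == (tmp * b))): false | acc := 0 | res := 0 | iter i=0: | res := 0 | iter i=1: | res := 0 | iter i=2: | res := 0 | val := 0 | iter i=3: | val := 12 | iter j=0: | val := 11 | iter j=1: | val := 10 | iter i=4: | val := 13 | iter j=0: | val := 12 | iter j=1: | val := 11 | iter i=5: | val := 14 | iter j=0: | val := 13 | iter j=1: | val := 12 | iter i=6: | val := 15 | iter j=0: | val := 14 | iter j=1: | val := 13 | iter i=7: | val := 16 | iter j=0: | val := 15 | iter j=1: | val := 14 | result 0. revised: tmp := 0 | acc := 0 | ((not ((6 + tmp) != ((a + tmp) - (a + tmp)))) or ((7 + 2) == (tmp * b))): false | acc := 0 | res := 0 | iter i=0: | res := 0 | iter i=1: | res := 0 | iter i=2: | res := 0 | val := 0 | iter i=3: | val := 12 | iter j=0: | val := 11 | iter j=1: | val := 10 | iter i=4: | val := 13 | iter j=0: | val := 12 | iter j=1: | val := 11 | iter i=5: | val := 14 | iter j=0: | val := 13 | iter j=1: | val := 12 | iter i=6: | val := 15 | iter j=0: | val := 14 | iter j=1: | val := 13 | iter i=7: | val := 16 | iter j=0: | val := 15 | iter j=1: | val := 14 | result 0. Both give 0.
Checked all 56 inputs in the declared domain: the outputs agree on every one.
verdict: equivalent


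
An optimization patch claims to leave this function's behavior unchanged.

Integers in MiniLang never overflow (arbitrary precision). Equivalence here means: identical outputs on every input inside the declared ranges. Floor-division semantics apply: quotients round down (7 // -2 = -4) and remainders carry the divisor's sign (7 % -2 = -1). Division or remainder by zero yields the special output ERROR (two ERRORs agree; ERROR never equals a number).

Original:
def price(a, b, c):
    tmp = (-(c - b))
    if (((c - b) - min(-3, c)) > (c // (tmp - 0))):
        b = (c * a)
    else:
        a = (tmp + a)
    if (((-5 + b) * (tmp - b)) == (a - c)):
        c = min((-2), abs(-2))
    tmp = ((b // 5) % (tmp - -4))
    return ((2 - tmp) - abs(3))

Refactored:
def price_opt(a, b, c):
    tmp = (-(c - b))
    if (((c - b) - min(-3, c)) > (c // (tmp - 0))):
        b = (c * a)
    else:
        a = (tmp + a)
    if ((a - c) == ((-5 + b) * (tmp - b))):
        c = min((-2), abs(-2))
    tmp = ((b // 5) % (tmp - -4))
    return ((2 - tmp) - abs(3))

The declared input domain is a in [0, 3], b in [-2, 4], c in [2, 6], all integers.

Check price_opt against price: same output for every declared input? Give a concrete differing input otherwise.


Comparing the listings, the differences include: same computation, different form.
Spot check at a=0, b=4, c=5 — price: tmp=-1, then (((c - b) - min(-3, c)) > (c // (tmp - 0))) is true, then b=0, then (((-5 + b) * (tmp - b)) == (a - c)) is false, then tmp=0, then returns -1. price_opt: tmp=-1, then (((c - b) - min(-3, c)) > (c // (tmp - 0))) is true, then b=0, then ((a - c) == ((-5 + b) * (tmp - b))) is false, then tmp=0, then returns -1. Both give -1.
Checked all 140 inputs in the declared domain: the outputs agree on every one.
verdict: equivalent


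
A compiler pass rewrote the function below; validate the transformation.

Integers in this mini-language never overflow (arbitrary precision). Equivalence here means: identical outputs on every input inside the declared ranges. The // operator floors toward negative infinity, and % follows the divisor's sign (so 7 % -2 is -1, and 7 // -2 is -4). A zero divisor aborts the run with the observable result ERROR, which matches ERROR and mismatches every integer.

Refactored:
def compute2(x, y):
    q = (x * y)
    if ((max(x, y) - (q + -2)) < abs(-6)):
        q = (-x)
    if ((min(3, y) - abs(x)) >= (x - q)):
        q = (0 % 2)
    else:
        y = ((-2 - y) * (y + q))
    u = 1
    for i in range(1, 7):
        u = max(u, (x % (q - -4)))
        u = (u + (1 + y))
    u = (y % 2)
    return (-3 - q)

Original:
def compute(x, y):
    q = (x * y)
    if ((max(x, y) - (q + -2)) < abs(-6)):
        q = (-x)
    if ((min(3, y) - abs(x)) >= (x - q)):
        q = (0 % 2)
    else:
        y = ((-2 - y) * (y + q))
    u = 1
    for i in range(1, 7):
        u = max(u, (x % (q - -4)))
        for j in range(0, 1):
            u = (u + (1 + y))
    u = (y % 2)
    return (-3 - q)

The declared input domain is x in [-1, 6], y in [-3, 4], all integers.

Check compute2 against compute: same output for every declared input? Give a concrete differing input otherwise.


The two versions differ — the changes include local variable names differ; and loop structure differs; and statement counts differ.
As a probe, take x=6, y=0: compute runs q=0, then ((max(x, y) - (q + -2)) < abs(-6)) is false, then ((min(3, y) - abs(x)) >= (x - q)) is false, then y=0, then u=1, then (i=1), then u=2, then (j=0), then u=3, then (i=2), then u=3, then (j=0), then u=4, then (i=3), then u=4, then (j=0), then u=5, then (i=4), then u=5, then (j=0), then u=6, then (i=5), then u=6, then (j=0), then u=7, then (i=6), then u=7, then (j=0), then u=8, then u=0, then returns -3; compute2 runs q=0, then ((max(x, y) - (q + -2)) < abs(-6)) is false, then ((min(3, y) - abs(x)) >= (x - q)) is false, then y=0, then u=1, then (i=1), then u=2, then u=3, then (i=2), then u=3, then u=4, then (i=3), then u=4, then u=5, then (i=4), then u=5, then u=6, then (i=5), then u=6, then u=7, then (i=6), then u=7, then u=8, then u=0, then returns -3; both end at -3.
Sweeping the whole domain (64 inputs) finds no disagreement.
verdict: equivalent


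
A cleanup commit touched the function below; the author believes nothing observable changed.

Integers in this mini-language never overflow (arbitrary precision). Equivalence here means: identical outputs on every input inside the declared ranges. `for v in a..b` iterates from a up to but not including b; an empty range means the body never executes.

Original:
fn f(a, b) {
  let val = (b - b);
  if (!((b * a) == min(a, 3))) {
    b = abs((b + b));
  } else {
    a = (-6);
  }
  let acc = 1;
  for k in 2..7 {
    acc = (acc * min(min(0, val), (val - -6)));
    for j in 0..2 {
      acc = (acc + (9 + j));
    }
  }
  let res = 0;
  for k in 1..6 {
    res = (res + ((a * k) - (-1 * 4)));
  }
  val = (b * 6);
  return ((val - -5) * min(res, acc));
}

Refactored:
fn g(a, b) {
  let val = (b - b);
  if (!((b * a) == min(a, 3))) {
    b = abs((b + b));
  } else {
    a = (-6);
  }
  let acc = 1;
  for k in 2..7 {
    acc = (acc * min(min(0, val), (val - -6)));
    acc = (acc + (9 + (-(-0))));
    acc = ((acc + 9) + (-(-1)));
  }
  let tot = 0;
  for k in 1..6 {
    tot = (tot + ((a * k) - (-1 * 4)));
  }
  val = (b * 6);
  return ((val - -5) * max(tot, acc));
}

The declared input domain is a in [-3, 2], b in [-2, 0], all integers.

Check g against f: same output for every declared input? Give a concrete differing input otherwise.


These are not equivalent — on a=-3, b=-2 the outputs split (-725 vs 551).
f: val=0, then (!((b * a) == min(a, 3))) is true, then b=4, then acc=1, then (k=2), then acc=0, then (j=0), then acc=9, then (j=1), then acc=19, then (k=3), then acc=0, then (j=0), then acc=9, then (j=1), then acc=19, then (k=4), then acc=0, then (j=0), then acc=9, then (j=1), then acc=19, then (k=5), then acc=0, then (j=0), then acc=9, then (j=1), then acc=19, then (k=6), then acc=0, then (j=0), then acc=9, then (j=1), then acc=19, then res=0, then (k=1), then res=1, then (k=2), then res=-1, then (k=3), then res=-6, then (k=4), then res=-14, then (k=5), then res=-25, then val=24, then returns -725
g: val=0, then (!((b * a) == min(a, 3))) is true, then b=4, then acc=1, then (k=2), then acc=0, then acc=9, then acc=19, then (k=3), then acc=0, then acc=9, then acc=19, then (k=4), then acc=0, then acc=9, then acc=19, then (k=5), then acc=0, then acc=9, then acc=19, then (k=6), then acc=0, then acc=9, then acc=19, then tot=0, then (k=1), then tot=1, then (k=2), then tot=-1, then (k=3), then tot=-6, then (k=4), then tot=-14, then (k=5), then tot=-25, then val=24, then returns 551
verdict: not equivalent; witness: a=-3, b=-2


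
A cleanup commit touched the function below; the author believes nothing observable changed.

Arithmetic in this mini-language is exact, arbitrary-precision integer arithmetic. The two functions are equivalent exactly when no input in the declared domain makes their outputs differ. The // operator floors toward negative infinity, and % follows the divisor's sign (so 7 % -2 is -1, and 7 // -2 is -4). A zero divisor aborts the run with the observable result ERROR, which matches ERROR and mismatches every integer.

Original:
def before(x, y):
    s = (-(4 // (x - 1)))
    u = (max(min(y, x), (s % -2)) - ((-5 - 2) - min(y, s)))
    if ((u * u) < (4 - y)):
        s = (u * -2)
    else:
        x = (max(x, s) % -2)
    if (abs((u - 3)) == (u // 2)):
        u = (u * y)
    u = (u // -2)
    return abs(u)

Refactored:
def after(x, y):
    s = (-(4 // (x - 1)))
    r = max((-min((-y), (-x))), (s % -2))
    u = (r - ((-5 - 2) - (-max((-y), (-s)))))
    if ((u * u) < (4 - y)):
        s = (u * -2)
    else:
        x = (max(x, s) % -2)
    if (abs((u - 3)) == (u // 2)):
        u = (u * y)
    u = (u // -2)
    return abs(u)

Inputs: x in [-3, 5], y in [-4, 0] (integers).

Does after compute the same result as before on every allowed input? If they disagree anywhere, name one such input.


Consider the input x=-3, y=0.
before: s=1, then u=6, then ((u * u) < (4 - y)) is false, then x=-1, then (abs((u - 3)) == (u // 2)) is true, then u=0, then u=0, then returns 0
after: s=1, then r=0, then u=7, then ((u * u) < (4 - y)) is false, then x=-1, then (abs((u - 3)) == (u // 2)) is false, then u=-4, then returns 4
0 against 4: the behavior changed.
verdict: not equivalent; witness: x=-3, y=0


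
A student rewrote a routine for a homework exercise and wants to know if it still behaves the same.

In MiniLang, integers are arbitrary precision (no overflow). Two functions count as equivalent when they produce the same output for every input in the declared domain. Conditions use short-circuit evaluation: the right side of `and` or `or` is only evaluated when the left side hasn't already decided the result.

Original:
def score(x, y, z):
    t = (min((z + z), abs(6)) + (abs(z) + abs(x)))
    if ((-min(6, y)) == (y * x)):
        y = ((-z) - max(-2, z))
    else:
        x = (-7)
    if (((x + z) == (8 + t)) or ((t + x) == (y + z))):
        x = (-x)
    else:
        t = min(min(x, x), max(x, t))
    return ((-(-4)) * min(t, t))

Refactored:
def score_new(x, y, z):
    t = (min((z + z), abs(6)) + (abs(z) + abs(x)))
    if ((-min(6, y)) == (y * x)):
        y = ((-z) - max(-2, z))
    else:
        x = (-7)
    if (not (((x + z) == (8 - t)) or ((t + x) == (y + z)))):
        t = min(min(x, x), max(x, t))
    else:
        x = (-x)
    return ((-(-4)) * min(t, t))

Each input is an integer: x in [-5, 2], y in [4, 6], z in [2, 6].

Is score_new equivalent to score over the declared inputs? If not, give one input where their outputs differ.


Take x=-3, y=4, z=3.
score: t becomes 12; next ((-min(6, y)) == (y * x)) evaluates to false; next x becomes -7; next (((x + z) == (8 + t)) or ((t + x) == (y + z))) evaluates to false; next t becomes -7; next final value -28
score_new: t becomes 12; next ((-min(6, y)) == (y * x)) evaluates to false; next x becomes -7; next (not (((x + z) == (8 - t)) or ((t + x) == (y + z)))) evaluates to false; next x becomes 7; next final value 48
-28 != 48, so the rewrite changes behavior.
verdict: not equivalent; witness: x=-3, y=4, z=3
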